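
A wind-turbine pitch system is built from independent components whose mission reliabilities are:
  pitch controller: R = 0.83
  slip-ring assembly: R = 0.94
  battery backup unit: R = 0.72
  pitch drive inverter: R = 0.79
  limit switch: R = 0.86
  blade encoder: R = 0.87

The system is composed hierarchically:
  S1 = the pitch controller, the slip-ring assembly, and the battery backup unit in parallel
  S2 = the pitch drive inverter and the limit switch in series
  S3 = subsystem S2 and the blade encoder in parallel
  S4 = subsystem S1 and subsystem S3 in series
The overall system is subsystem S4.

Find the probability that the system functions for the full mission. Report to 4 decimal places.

Parallel (pitch controller, slip-ring assembly, and battery backup unit): 1 − (1 − 0.830000)(1 − 0.940000)(1 − 0.720000) = 0.997144
Series (pitch drive inverter and limit switch): 0.790000 × 0.860000 = 0.679400
Parallel ([0.679400] and blade encoder): 1 − (1 − 0.679400)(1 − 0.870000) = 0.958322
Series ([0.997144] and [0.958322]): 0.997144 × 0.958322 = 0.9556

0.9556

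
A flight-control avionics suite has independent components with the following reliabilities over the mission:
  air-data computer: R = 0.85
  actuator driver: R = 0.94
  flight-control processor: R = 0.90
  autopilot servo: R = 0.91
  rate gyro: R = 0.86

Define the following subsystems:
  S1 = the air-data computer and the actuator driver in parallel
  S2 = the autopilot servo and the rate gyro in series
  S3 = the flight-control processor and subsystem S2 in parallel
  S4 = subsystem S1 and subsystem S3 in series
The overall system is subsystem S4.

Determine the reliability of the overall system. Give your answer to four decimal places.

Parallel (air-data computer and actuator driver): 1 − (1 − 0.850000)(1 − 0.940000) = 0.991000
Series (autopilot servo and rate gyro): 0.910000 × 0.860000 = 0.782600
Parallel (flight-control processor and [0.782600]): 1 − (1 − 0.900000)(1 − 0.782600) = 0.978260
Series ([0.991000] and [0.978260]): 0.991000 × 0.978260 = 0.9695

0.9695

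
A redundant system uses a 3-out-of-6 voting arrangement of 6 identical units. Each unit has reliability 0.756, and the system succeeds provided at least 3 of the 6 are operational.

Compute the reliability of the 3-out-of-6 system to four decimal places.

R = Σ_{i=3}^{6} C(6,i) p^i (1−p)^{6−i} with p = 0.756
C(6,3)·0.756^3·0.244^3 = 0.125535
C(6,4)·0.756^4·0.244^2 = 0.291715
C(6,5)·0.756^5·0.244^1 = 0.361535
C(6,6)·0.756^6·0.244^0 = 0.186694
Sum = 0.9655

0.9655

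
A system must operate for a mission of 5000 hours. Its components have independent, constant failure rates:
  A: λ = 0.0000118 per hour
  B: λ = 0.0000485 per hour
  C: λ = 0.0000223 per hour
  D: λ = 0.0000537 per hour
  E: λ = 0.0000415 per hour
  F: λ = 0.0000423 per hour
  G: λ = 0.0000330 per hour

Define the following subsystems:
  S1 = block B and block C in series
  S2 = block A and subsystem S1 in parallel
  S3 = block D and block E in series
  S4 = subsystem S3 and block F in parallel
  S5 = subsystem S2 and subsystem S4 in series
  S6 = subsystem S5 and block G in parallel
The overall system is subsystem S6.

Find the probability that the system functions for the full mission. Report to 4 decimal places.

R(A) = exp(−0.0000118 × 5000) = 0.942707
R(B) = exp(−0.0000485 × 5000) = 0.784664
R(C) = exp(−0.0000223 × 5000) = 0.894491
R(D) = exp(−0.0000537 × 5000) = 0.764525
R(E) = exp(−0.0000415 × 5000) = 0.812613
R(F) = exp(−0.0000423 × 5000) = 0.809369
R(G) = exp(−0.0000330 × 5000) = 0.847894
Series (B and C): 0.784664 × 0.894491 = 0.701875
Parallel (A and [0.701875]): 1 − (1 − 0.942707)(1 − 0.701875) = 0.982920
Series (D and E): 0.764525 × 0.812613 = 0.621263
Parallel ([0.621263] and F): 1 − (1 − 0.621263)(1 − 0.809369) = 0.927801
Series ([0.982920] and [0.927801]): 0.982920 × 0.927801 = 0.911954
Parallel ([0.911954] and G): 1 − (1 − 0.911954)(1 − 0.847894) = 0.9866

0.9866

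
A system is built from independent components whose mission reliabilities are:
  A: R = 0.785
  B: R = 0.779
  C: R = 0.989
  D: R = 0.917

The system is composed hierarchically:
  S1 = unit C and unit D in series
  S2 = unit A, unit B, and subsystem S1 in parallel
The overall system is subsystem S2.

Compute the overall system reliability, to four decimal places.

0.9956

Series (C and D): 0.989000 × 0.917000 = 0.906913
Parallel (A, B, and [0.906913]): 1 − (1 − 0.785000)(1 − 0.779000)(1 − 0.906913) = 0.9956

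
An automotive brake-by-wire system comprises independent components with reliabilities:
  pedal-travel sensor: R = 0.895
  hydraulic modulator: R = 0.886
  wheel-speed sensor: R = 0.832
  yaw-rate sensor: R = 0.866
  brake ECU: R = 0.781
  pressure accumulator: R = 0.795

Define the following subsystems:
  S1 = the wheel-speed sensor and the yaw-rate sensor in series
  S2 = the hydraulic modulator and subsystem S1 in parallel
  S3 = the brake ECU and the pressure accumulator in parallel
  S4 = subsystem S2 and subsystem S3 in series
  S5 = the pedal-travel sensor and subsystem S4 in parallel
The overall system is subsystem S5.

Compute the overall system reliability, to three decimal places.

Series (wheel-speed sensor and yaw-rate sensor): 0.83200 × 0.86600 = 0.72051
Parallel (hydraulic modulator and [0.72051]): 1 − (1 − 0.88600)(1 − 0.72051) = 0.96814
Parallel (brake ECU and pressure accumulator): 1 − (1 − 0.78100)(1 − 0.79500) = 0.95511
Series ([0.96814] and [0.95511]): 0.96814 × 0.95511 = 0.92468
Parallel (pedal-travel sensor and [0.92468]): 1 − (1 − 0.89500)(1 − 0.92468) = 0.992

0.992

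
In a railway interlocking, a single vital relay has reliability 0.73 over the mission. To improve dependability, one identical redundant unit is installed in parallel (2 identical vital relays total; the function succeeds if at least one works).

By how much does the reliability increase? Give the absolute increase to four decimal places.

0.1971

R_before = 0.73
R_after = 1 − (1 − 0.73)^2 = 0.9271
ΔR = 0.9271 − 0.73 = 0.1971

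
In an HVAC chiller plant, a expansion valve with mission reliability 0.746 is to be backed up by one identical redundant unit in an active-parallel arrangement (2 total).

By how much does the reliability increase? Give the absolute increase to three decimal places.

0.189

R_before = 0.746
R_after = 1 − (1 − 0.746)^2 = 0.935
ΔR = 0.935 − 0.746 = 0.189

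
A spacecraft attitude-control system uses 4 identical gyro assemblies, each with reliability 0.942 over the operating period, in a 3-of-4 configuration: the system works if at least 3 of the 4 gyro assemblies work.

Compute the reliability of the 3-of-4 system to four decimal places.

0.9813

R = Σ_{i=3}^{4} C(4,i) p^i (1−p)^{4−i} with p = 0.942
C(4,3)·0.942^3·0.058^1 = 0.193928
C(4,4)·0.942^4·0.058^0 = 0.787415
Sum = 0.9813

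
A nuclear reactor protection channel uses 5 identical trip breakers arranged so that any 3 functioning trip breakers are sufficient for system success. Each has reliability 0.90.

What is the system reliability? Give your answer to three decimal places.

R = Σ_{i=3}^{5} C(5,i) p^i (1−p)^{5−i} with p = 0.90
C(5,3)·0.90^3·0.10^2 = 0.07290
C(5,4)·0.90^4·0.10^1 = 0.32805
C(5,5)·0.90^5·0.10^0 = 0.59049
Sum = 0.991

0.991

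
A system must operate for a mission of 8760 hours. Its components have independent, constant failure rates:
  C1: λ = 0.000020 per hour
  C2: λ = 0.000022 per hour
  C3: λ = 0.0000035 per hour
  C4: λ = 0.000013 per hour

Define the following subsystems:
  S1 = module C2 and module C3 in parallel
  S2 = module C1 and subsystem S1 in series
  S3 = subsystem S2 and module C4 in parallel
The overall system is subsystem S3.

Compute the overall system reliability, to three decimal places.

0.982

R(C1) = exp(−0.000020 × 8760) = 0.83929
R(C2) = exp(−0.000022 × 8760) = 0.82471
R(C3) = exp(−0.0000035 × 8760) = 0.96981
R(C4) = exp(−0.000013 × 8760) = 0.89237
Parallel (C2 and C3): 1 − (1 − 0.82471)(1 − 0.96981) = 0.99471
Series (C1 and [0.99471]): 0.83929 × 0.99471 = 0.83485
Parallel ([0.83485] and C4): 1 − (1 − 0.83485)(1 − 0.89237) = 0.982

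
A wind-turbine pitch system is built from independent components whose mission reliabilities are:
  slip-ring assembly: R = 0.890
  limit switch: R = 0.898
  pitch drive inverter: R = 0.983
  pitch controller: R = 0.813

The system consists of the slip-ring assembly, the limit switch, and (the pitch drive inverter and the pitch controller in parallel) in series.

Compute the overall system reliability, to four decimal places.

Parallel (pitch drive inverter and pitch controller): 1 − (1 − 0.983000)(1 − 0.813000) = 0.996821
Series (slip-ring assembly, limit switch, and [0.996821]): 0.890000 × 0.898000 × 0.996821 = 0.7967

0.7967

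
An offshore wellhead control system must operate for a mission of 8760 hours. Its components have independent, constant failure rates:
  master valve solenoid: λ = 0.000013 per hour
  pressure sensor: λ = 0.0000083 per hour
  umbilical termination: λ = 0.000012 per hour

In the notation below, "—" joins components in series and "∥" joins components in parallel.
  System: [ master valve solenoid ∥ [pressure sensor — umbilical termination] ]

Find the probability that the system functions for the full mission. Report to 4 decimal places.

R(master valve solenoid) = exp(−0.000013 × 8760) = 0.892365
R(pressure sensor) = exp(−0.0000083 × 8760) = 0.929872
R(umbilical termination) = exp(−0.000012 × 8760) = 0.900216
Series (pressure sensor and umbilical termination): 0.929872 × 0.900216 = 0.837086
Parallel (master valve solenoid and [0.837086]): 1 − (1 − 0.892365)(1 − 0.837086) = 0.9825

0.9825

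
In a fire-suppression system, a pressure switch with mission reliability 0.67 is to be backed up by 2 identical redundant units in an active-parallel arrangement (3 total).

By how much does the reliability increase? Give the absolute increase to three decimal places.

0.294

R_before = 0.67
R_after = 1 − (1 − 0.67)^3 = 0.964
ΔR = 0.964 − 0.67 = 0.294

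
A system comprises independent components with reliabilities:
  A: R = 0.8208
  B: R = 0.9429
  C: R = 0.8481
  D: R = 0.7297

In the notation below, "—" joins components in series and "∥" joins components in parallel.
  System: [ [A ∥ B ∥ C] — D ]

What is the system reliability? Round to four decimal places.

0.7286

Parallel (A, B, and C): 1 − (1 − 0.820800)(1 − 0.942900)(1 − 0.848100) = 0.998446
Series ([0.998446] and D): 0.998446 × 0.729700 = 0.7286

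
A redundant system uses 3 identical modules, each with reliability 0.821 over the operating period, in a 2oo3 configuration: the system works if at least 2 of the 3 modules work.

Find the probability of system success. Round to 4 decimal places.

R = Σ_{i=2}^{3} C(3,i) p^i (1−p)^{3−i} with p = 0.821
C(3,2)·0.821^2·0.179^1 = 0.361960
C(3,3)·0.821^3·0.179^0 = 0.553388
Sum = 0.9153

0.9153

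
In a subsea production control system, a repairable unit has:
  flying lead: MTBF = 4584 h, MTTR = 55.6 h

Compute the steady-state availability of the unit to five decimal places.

A(flying lead) = MTBF/(MTBF+MTTR) = 4584/(4584+55.6) = 0.98802

0.98802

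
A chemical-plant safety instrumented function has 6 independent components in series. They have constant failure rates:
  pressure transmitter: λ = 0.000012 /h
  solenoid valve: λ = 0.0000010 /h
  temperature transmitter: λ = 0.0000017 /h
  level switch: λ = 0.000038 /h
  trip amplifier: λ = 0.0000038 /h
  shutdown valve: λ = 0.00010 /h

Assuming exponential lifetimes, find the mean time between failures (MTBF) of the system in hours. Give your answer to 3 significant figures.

6390

Series of exponential components: λ_sys = Σ λ_i
λ_sys = 0.000012 + 0.0000010 + 0.0000017 + 0.000038 + 0.0000038 + 0.00010 = 1.5650e-04 /h
MTBF = 1 / λ_sys = 6390 h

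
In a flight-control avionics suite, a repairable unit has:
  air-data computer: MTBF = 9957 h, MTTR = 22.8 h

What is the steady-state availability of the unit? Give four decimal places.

A(air-data computer) = MTBF/(MTBF+MTTR) = 9957/(9957+22.8) = 0.9977

0.9977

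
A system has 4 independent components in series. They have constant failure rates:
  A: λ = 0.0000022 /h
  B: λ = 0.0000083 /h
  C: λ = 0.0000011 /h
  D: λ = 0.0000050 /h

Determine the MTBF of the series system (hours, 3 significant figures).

60200

Series of exponential components: λ_sys = Σ λ_i
λ_sys = 0.0000022 + 0.0000083 + 0.0000011 + 0.0000050 = 1.6600e-05 /h
MTBF = 1 / λ_sys = 60200 h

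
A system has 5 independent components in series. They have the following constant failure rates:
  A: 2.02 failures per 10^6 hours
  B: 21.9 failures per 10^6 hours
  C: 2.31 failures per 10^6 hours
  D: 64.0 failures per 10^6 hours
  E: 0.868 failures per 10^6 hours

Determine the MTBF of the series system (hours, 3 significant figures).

11000

Series of exponential components: λ_sys = Σ λ_i
λ_sys = 0.00000202 + 0.0000219 + 0.00000231 + 0.0000640 + 0.000000868 = 9.1098e-05 /h
MTBF = 1 / λ_sys = 11000 h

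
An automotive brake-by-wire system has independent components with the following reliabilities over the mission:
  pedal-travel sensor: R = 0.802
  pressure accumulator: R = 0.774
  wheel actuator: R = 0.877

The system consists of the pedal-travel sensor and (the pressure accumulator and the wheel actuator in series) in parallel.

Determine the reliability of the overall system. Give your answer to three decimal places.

0.936

Series (pressure accumulator and wheel actuator): 0.77400 × 0.87700 = 0.67880
Parallel (pedal-travel sensor and [0.67880]): 1 − (1 − 0.80200)(1 − 0.67880) = 0.936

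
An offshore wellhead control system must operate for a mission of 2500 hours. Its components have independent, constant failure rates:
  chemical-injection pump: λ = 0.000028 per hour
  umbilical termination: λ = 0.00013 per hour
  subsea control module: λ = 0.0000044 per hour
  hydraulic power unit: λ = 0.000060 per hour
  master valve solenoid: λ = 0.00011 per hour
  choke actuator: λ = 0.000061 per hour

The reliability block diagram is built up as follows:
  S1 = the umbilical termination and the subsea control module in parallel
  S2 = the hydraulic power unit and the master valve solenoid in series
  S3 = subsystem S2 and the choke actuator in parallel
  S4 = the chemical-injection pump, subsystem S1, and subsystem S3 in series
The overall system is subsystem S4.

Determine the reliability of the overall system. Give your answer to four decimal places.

R(chemical-injection pump) = exp(−0.000028 × 2500) = 0.932394
R(umbilical termination) = exp(−0.00013 × 2500) = 0.722527
R(subsea control module) = exp(−0.0000044 × 2500) = 0.989060
R(hydraulic power unit) = exp(−0.000060 × 2500) = 0.860708
R(master valve solenoid) = exp(−0.00011 × 2500) = 0.759572
R(choke actuator) = exp(−0.000061 × 2500) = 0.858559
Parallel (umbilical termination and subsea control module): 1 − (1 − 0.722527)(1 − 0.989060) = 0.996964
Series (hydraulic power unit and master valve solenoid): 0.860708 × 0.759572 = 0.653770
Parallel ([0.653770] and choke actuator): 1 − (1 − 0.653770)(1 − 0.858559) = 0.951029
Series (chemical-injection pump, [0.996964], and [0.951029]): 0.932394 × 0.996964 × 0.951029 = 0.8840

0.8840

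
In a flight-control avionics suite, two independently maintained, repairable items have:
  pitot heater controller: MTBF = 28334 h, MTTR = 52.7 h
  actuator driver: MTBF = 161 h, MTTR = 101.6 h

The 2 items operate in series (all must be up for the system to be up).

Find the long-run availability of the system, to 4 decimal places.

0.6120

A(pitot heater controller) = MTBF/(MTBF+MTTR) = 28334/(28334+52.7) = 0.998143
A(actuator driver) = MTBF/(MTBF+MTTR) = 161/(161+101.6) = 0.613100
Series availability: 0.998143 × 0.613100 = 0.6120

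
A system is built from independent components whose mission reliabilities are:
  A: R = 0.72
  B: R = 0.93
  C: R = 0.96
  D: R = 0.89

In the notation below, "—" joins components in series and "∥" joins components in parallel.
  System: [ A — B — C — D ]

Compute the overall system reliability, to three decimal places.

Series (A, B, C, and D): 0.72000 × 0.93000 × 0.96000 × 0.89000 = 0.572

0.572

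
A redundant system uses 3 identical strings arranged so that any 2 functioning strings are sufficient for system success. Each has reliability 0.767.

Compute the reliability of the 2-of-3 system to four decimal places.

R = Σ_{i=2}^{3} C(3,i) p^i (1−p)^{3−i} with p = 0.767
C(3,2)·0.767^2·0.233^1 = 0.411214
C(3,3)·0.767^3·0.233^0 = 0.451218
Sum = 0.8624

0.8624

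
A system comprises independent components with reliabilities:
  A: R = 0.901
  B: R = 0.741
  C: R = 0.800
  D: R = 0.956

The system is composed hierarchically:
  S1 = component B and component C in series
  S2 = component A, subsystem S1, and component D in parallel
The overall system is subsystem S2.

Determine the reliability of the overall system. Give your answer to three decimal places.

Series (B and C): 0.74100 × 0.80000 = 0.59280
Parallel (A, [0.59280], and D): 1 − (1 − 0.90100)(1 − 0.59280)(1 − 0.95600) = 0.998

0.998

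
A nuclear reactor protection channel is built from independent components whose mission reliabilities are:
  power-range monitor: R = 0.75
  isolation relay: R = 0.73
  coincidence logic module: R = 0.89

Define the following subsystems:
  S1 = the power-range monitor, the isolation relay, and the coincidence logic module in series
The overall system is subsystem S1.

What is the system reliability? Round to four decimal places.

0.4873

Series (power-range monitor, isolation relay, and coincidence logic module): 0.750000 × 0.730000 × 0.890000 = 0.4873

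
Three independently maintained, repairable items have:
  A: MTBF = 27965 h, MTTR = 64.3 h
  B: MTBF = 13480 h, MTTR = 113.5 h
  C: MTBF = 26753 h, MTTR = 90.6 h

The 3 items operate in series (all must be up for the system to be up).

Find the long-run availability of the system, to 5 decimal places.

A(A) = MTBF/(MTBF+MTTR) = 27965/(27965+64.3) = 0.997706
A(B) = MTBF/(MTBF+MTTR) = 13480/(13480+113.5) = 0.991650
A(C) = MTBF/(MTBF+MTTR) = 26753/(26753+90.6) = 0.996625
Series availability: 0.997706 × 0.991650 × 0.996625 = 0.98604

0.98604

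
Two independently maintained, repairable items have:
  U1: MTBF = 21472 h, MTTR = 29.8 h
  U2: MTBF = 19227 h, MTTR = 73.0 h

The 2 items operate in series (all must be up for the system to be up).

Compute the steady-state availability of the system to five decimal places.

0.99484

A(U1) = MTBF/(MTBF+MTTR) = 21472/(21472+29.8) = 0.998614
A(U2) = MTBF/(MTBF+MTTR) = 19227/(19227+73.0) = 0.996218
Series availability: 0.998614 × 0.996218 = 0.99484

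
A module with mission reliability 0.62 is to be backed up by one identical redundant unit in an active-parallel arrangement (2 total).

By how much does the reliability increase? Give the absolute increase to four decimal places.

R_before = 0.62
R_after = 1 − (1 − 0.62)^2 = 0.8556
ΔR = 0.8556 − 0.62 = 0.2356

0.2356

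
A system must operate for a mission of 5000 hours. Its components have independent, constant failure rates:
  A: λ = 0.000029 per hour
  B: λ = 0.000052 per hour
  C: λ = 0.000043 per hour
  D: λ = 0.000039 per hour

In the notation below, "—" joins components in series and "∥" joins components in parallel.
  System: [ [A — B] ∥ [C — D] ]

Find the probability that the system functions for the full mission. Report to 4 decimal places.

0.8880

R(A) = exp(−0.000029 × 5000) = 0.865022
R(B) = exp(−0.000052 × 5000) = 0.771052
R(C) = exp(−0.000043 × 5000) = 0.806541
R(D) = exp(−0.000039 × 5000) = 0.822835
Series (A and B): 0.865022 × 0.771052 = 0.666977
Series (C and D): 0.806541 × 0.822835 = 0.663650
Parallel ([0.666977] and [0.663650]): 1 − (1 − 0.666977)(1 − 0.663650) = 0.8880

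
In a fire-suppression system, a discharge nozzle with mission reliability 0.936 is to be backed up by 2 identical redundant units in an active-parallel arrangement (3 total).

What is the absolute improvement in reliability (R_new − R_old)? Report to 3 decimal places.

0.064

R_before = 0.936
R_after = 1 − (1 − 0.936)^3 = 1.000
ΔR = 1.000 − 0.936 = 0.064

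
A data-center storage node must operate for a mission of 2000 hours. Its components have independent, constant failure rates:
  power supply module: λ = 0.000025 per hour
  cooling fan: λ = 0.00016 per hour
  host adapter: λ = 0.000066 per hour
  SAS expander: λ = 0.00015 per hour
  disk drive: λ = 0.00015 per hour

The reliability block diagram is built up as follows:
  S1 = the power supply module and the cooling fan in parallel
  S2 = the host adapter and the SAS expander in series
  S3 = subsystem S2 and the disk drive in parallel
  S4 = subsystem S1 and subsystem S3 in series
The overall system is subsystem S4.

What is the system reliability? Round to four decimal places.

0.8969

R(power supply module) = exp(−0.000025 × 2000) = 0.951229
R(cooling fan) = exp(−0.00016 × 2000) = 0.726149
R(host adapter) = exp(−0.000066 × 2000) = 0.876341
R(SAS expander) = exp(−0.00015 × 2000) = 0.740818
R(disk drive) = exp(−0.00015 × 2000) = 0.740818
Parallel (power supply module and cooling fan): 1 − (1 − 0.951229)(1 − 0.726149) = 0.986644
Series (host adapter and SAS expander): 0.876341 × 0.740818 = 0.649209
Parallel ([0.649209] and disk drive): 1 − (1 − 0.649209)(1 − 0.740818) = 0.909081
Series ([0.986644] and [0.909081]): 0.986644 × 0.909081 = 0.8969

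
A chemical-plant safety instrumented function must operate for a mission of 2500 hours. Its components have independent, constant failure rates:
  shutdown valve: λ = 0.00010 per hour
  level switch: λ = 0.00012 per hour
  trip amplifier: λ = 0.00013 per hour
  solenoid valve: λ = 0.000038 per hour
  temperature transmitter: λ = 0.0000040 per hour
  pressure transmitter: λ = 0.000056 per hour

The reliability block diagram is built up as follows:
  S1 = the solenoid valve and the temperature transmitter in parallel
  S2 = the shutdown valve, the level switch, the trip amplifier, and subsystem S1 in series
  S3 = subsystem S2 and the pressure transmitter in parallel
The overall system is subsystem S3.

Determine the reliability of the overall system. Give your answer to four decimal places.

0.9238

R(shutdown valve) = exp(−0.00010 × 2500) = 0.778801
R(level switch) = exp(−0.00012 × 2500) = 0.740818
R(trip amplifier) = exp(−0.00013 × 2500) = 0.722527
R(solenoid valve) = exp(−0.000038 × 2500) = 0.909373
R(temperature transmitter) = exp(−0.0000040 × 2500) = 0.990050
R(pressure transmitter) = exp(−0.000056 × 2500) = 0.869358
Parallel (solenoid valve and temperature transmitter): 1 − (1 − 0.909373)(1 − 0.990050) = 0.999098
Series (shutdown valve, level switch, trip amplifier, and [0.999098]): 0.778801 × 0.740818 × 0.722527 × 0.999098 = 0.416486
Parallel ([0.416486] and pressure transmitter): 1 − (1 − 0.416486)(1 − 0.869358) = 0.9238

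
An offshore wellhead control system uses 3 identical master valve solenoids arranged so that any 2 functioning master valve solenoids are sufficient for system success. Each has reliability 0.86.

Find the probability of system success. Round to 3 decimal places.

0.947

R = Σ_{i=2}^{3} C(3,i) p^i (1−p)^{3−i} with p = 0.86
C(3,2)·0.86^2·0.14^1 = 0.31063
C(3,3)·0.86^3·0.14^0 = 0.63606
Sum = 0.947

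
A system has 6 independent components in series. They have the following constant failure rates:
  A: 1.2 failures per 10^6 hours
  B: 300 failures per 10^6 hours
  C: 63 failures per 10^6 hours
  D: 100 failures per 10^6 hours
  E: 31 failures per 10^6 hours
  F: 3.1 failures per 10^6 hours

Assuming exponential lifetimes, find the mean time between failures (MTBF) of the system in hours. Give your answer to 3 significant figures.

2010

Series of exponential components: λ_sys = Σ λ_i
λ_sys = 0.0000012 + 0.00030 + 0.000063 + 0.00010 + 0.000031 + 0.0000031 = 4.9830e-04 /h
MTBF = 1 / λ_sys = 2010 h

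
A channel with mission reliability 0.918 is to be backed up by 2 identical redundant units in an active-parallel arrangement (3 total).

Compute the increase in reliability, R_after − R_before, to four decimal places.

0.0814

R_before = 0.918
R_after = 1 − (1 − 0.918)^3 = 0.9994
ΔR = 0.9994 − 0.918 = 0.0814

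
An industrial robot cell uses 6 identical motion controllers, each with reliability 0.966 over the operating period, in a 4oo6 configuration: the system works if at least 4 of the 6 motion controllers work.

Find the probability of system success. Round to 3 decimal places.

0.999

R = Σ_{i=4}^{6} C(6,i) p^i (1−p)^{6−i} with p = 0.966
C(6,4)·0.966^4·0.034^2 = 0.01510
C(6,5)·0.966^5·0.034^1 = 0.17160
C(6,6)·0.966^6·0.034^0 = 0.81257
Sum = 0.999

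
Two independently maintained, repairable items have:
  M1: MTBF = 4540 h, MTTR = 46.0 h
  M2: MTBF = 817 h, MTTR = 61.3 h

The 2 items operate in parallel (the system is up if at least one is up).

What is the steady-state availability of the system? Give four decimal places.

A(M1) = MTBF/(MTBF+MTTR) = 4540/(4540+46.0) = 0.989969
A(M2) = MTBF/(MTBF+MTTR) = 817/(817+61.3) = 0.930206
Parallel availability: 1 − (1 − 0.989969)(1 − 0.930206) = 0.9993

0.9993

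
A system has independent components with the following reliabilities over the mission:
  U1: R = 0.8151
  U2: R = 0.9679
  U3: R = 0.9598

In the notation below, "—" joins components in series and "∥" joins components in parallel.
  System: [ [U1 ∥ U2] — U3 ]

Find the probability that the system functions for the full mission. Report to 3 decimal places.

0.954

Parallel (U1 and U2): 1 − (1 − 0.81510)(1 − 0.96790) = 0.99406
Series ([0.99406] and U3): 0.99406 × 0.95980 = 0.954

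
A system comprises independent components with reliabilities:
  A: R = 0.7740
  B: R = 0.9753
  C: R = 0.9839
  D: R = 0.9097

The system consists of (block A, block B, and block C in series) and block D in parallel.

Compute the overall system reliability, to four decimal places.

0.9768

Series (A, B, and C): 0.774000 × 0.975300 × 0.983900 = 0.742729
Parallel ([0.742729] and D): 1 − (1 − 0.742729)(1 − 0.909700) = 0.9768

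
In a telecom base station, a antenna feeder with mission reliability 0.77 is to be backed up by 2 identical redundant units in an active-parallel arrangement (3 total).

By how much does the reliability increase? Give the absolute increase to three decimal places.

R_before = 0.77
R_after = 1 − (1 − 0.77)^3 = 0.988
ΔR = 0.988 − 0.77 = 0.218

0.218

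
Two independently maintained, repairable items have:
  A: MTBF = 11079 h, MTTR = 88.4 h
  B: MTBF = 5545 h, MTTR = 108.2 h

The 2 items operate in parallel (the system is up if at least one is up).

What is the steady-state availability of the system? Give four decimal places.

0.9998

A(A) = MTBF/(MTBF+MTTR) = 11079/(11079+88.4) = 0.992084
A(B) = MTBF/(MTBF+MTTR) = 5545/(5545+108.2) = 0.980860
Parallel availability: 1 − (1 − 0.992084)(1 − 0.980860) = 0.9998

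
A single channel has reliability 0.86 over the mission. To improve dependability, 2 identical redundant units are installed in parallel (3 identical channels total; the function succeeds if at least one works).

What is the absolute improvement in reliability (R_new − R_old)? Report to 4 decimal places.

R_before = 0.86
R_after = 1 − (1 − 0.86)^3 = 0.9973
ΔR = 0.9973 − 0.86 = 0.1373

0.1373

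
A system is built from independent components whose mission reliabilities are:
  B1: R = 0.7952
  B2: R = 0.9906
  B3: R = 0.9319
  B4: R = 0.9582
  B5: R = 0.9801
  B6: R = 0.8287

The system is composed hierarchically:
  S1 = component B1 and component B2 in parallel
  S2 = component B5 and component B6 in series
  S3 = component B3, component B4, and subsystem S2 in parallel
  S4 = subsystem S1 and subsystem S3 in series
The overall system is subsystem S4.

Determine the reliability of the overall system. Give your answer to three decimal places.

Parallel (B1 and B2): 1 − (1 − 0.79520)(1 − 0.99060) = 0.99807
Series (B5 and B6): 0.98010 × 0.82870 = 0.81221
Parallel (B3, B4, and [0.81221]): 1 − (1 − 0.93190)(1 − 0.95820)(1 − 0.81221) = 0.99947
Series ([0.99807] and [0.99947]): 0.99807 × 0.99947 = 0.998

0.998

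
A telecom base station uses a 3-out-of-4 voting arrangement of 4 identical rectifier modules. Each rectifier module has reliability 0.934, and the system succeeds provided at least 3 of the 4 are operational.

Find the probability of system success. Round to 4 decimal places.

R = Σ_{i=3}^{4} C(4,i) p^i (1−p)^{4−i} with p = 0.934
C(4,3)·0.934^3·0.066^1 = 0.215102
C(4,4)·0.934^4·0.066^0 = 0.761005
Sum = 0.9761

0.9761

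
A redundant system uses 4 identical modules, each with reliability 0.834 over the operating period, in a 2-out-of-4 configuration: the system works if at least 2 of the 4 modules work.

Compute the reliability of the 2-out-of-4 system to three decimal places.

R = Σ_{i=2}^{4} C(4,i) p^i (1−p)^{4−i} with p = 0.834
C(4,2)·0.834^2·0.166^2 = 0.11500
C(4,3)·0.834^3·0.166^1 = 0.38518
C(4,4)·0.834^4·0.166^0 = 0.48380
Sum = 0.984

0.984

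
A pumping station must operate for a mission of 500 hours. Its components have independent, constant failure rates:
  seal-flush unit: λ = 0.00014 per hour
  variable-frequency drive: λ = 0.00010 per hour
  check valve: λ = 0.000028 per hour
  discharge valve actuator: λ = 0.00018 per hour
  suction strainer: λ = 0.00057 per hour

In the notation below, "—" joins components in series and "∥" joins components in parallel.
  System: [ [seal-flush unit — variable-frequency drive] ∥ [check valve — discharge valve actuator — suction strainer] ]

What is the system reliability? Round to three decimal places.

0.964

R(seal-flush unit) = exp(−0.00014 × 500) = 0.93239
R(variable-frequency drive) = exp(−0.00010 × 500) = 0.95123
R(check valve) = exp(−0.000028 × 500) = 0.98610
R(discharge valve actuator) = exp(−0.00018 × 500) = 0.91393
R(suction strainer) = exp(−0.00057 × 500) = 0.75201
Series (seal-flush unit and variable-frequency drive): 0.93239 × 0.95123 = 0.88692
Series (check valve, discharge valve actuator, and suction strainer): 0.98610 × 0.91393 × 0.75201 = 0.67773
Parallel ([0.88692] and [0.67773]): 1 − (1 − 0.88692)(1 − 0.67773) = 0.964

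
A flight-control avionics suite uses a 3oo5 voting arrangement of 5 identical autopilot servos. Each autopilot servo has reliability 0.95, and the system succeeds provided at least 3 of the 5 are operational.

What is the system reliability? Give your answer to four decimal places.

0.9988

R = Σ_{i=3}^{5} C(5,i) p^i (1−p)^{5−i} with p = 0.95
C(5,3)·0.95^3·0.05^2 = 0.021434
C(5,4)·0.95^4·0.05^1 = 0.203627
C(5,5)·0.95^5·0.05^0 = 0.773781
Sum = 0.9988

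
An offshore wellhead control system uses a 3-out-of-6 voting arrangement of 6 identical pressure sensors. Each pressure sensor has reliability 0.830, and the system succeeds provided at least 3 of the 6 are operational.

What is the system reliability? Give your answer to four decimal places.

0.9906

R = Σ_{i=3}^{6} C(6,i) p^i (1−p)^{6−i} with p = 0.830
C(6,3)·0.830^3·0.170^3 = 0.056184
C(6,4)·0.830^4·0.170^2 = 0.205732
C(6,5)·0.830^5·0.170^1 = 0.401782
C(6,6)·0.830^6·0.170^0 = 0.326940
Sum = 0.9906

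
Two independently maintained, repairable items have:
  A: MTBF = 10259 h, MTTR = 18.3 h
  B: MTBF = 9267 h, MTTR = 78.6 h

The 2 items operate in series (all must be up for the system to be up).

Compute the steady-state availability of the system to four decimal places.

0.9898

A(A) = MTBF/(MTBF+MTTR) = 10259/(10259+18.3) = 0.998219
A(B) = MTBF/(MTBF+MTTR) = 9267/(9267+78.6) = 0.991590
Series availability: 0.998219 × 0.991590 = 0.9898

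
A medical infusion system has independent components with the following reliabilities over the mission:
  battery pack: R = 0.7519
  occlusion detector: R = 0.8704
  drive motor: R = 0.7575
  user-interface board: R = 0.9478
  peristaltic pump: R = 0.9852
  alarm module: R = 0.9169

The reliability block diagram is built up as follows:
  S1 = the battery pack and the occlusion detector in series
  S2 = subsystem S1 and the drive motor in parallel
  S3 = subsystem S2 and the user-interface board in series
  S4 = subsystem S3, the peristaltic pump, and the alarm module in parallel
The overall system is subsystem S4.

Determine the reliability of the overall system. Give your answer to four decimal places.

0.9998

Series (battery pack and occlusion detector): 0.751900 × 0.870400 = 0.654454
Parallel ([0.654454] and drive motor): 1 − (1 − 0.654454)(1 − 0.757500) = 0.916205
Series ([0.916205] and user-interface board): 0.916205 × 0.947800 = 0.868379
Parallel ([0.868379], peristaltic pump, and alarm module): 1 − (1 − 0.868379)(1 − 0.985200)(1 − 0.916900) = 0.9998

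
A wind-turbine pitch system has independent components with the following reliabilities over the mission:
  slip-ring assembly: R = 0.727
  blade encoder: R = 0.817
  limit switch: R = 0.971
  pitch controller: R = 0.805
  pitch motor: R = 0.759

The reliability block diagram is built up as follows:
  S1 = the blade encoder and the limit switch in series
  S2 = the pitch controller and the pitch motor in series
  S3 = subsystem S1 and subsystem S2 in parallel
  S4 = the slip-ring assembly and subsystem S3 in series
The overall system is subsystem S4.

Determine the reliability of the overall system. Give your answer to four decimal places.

0.6685

Series (blade encoder and limit switch): 0.817000 × 0.971000 = 0.793307
Series (pitch controller and pitch motor): 0.805000 × 0.759000 = 0.610995
Parallel ([0.793307] and [0.610995]): 1 − (1 − 0.793307)(1 − 0.610995) = 0.919595
Series (slip-ring assembly and [0.919595]): 0.727000 × 0.919595 = 0.6685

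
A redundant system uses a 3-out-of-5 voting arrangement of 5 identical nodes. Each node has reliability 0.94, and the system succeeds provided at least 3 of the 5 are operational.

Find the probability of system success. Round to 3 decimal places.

0.998

R = Σ_{i=3}^{5} C(5,i) p^i (1−p)^{5−i} with p = 0.94
C(5,3)·0.94^3·0.06^2 = 0.02990
C(5,4)·0.94^4·0.06^1 = 0.23422
C(5,5)·0.94^5·0.06^0 = 0.73390
Sum = 0.998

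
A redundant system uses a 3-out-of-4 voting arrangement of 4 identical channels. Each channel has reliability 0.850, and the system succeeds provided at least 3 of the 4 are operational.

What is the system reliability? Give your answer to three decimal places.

R = Σ_{i=3}^{4} C(4,i) p^i (1−p)^{4−i} with p = 0.850
C(4,3)·0.850^3·0.150^1 = 0.36848
C(4,4)·0.850^4·0.150^0 = 0.52201
Sum = 0.890

0.890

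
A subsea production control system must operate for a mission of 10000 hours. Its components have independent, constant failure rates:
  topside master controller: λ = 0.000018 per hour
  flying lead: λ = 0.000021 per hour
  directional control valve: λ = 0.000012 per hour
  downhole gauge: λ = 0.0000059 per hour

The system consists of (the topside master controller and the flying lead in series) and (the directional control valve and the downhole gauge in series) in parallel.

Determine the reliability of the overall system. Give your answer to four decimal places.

R(topside master controller) = exp(−0.000018 × 10000) = 0.835270
R(flying lead) = exp(−0.000021 × 10000) = 0.810584
R(directional control valve) = exp(−0.000012 × 10000) = 0.886920
R(downhole gauge) = exp(−0.0000059 × 10000) = 0.942707
Series (topside master controller and flying lead): 0.835270 × 0.810584 = 0.677056
Series (directional control valve and downhole gauge): 0.886920 × 0.942707 = 0.836106
Parallel ([0.677056] and [0.836106]): 1 − (1 − 0.677056)(1 − 0.836106) = 0.9471

0.9471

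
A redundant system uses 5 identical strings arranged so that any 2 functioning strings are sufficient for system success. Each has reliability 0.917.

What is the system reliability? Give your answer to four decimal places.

R = Σ_{i=2}^{5} C(5,i) p^i (1−p)^{5−i} with p = 0.917
C(5,2)·0.917^2·0.083^3 = 0.004808
C(5,3)·0.917^3·0.083^2 = 0.053121
C(5,4)·0.917^4·0.083^1 = 0.293444
C(5,5)·0.917^5·0.083^0 = 0.648405
Sum = 0.9998

0.9998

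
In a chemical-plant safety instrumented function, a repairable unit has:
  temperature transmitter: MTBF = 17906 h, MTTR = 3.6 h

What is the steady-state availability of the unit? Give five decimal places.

0.99980

A(temperature transmitter) = MTBF/(MTBF+MTTR) = 17906/(17906+3.6) = 0.99980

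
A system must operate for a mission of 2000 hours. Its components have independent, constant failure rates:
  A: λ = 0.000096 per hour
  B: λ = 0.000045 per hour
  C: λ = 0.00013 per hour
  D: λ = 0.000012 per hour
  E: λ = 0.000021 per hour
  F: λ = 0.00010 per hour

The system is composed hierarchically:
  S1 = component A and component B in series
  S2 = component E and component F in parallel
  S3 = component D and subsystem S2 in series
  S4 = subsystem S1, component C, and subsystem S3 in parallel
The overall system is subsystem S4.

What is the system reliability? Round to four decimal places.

R(A) = exp(−0.000096 × 2000) = 0.825307
R(B) = exp(−0.000045 × 2000) = 0.913931
R(C) = exp(−0.00013 × 2000) = 0.771052
R(D) = exp(−0.000012 × 2000) = 0.976286
R(E) = exp(−0.000021 × 2000) = 0.958870
R(F) = exp(−0.00010 × 2000) = 0.818731
Series (A and B): 0.825307 × 0.913931 = 0.754274
Parallel (E and F): 1 − (1 − 0.958870)(1 − 0.818731) = 0.992544
Series (D and [0.992544]): 0.976286 × 0.992544 = 0.969007
Parallel ([0.754274], C, and [0.969007]): 1 − (1 − 0.754274)(1 − 0.771052)(1 − 0.969007) = 0.9983

0.9983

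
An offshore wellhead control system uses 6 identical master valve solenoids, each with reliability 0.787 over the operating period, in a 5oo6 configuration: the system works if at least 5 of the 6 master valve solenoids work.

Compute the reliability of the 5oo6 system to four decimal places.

0.6234

R = Σ_{i=5}^{6} C(6,i) p^i (1−p)^{6−i} with p = 0.787
C(6,5)·0.787^5·0.213^1 = 0.385838
C(6,6)·0.787^6·0.213^0 = 0.237601
Sum = 0.6234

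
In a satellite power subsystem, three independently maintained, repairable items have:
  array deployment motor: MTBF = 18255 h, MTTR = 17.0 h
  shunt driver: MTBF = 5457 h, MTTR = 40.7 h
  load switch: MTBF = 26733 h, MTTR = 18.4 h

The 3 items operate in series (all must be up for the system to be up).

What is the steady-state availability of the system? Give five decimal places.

0.99099

A(array deployment motor) = MTBF/(MTBF+MTTR) = 18255/(18255+17.0) = 0.999070
A(shunt driver) = MTBF/(MTBF+MTTR) = 5457/(5457+40.7) = 0.992597
A(load switch) = MTBF/(MTBF+MTTR) = 26733/(26733+18.4) = 0.999312
Series availability: 0.999070 × 0.992597 × 0.999312 = 0.99099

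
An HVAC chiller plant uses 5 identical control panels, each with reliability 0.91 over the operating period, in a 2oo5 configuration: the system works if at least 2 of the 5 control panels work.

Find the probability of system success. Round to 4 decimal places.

0.9997

R = Σ_{i=2}^{5} C(5,i) p^i (1−p)^{5−i} with p = 0.91
C(5,2)·0.91^2·0.09^3 = 0.006037
C(5,3)·0.91^3·0.09^2 = 0.061039
C(5,4)·0.91^4·0.09^1 = 0.308587
C(5,5)·0.91^5·0.09^0 = 0.624032
Sum = 0.9997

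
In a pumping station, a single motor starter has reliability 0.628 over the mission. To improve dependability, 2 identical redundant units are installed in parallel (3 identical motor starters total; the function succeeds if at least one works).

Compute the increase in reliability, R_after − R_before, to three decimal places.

0.321

R_before = 0.628
R_after = 1 − (1 − 0.628)^3 = 0.949
ΔR = 0.949 − 0.628 = 0.321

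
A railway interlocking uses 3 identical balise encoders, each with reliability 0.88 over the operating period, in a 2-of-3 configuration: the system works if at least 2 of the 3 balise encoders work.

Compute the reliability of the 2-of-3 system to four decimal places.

0.9603

R = Σ_{i=2}^{3} C(3,i) p^i (1−p)^{3−i} with p = 0.88
C(3,2)·0.88^2·0.12^1 = 0.278784
C(3,3)·0.88^3·0.12^0 = 0.681472
Sum = 0.9603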